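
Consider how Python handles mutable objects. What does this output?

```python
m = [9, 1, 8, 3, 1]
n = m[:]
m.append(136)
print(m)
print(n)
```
[9, 1, 8, 3, 1, 136]
[9, 1, 8, 3, 1]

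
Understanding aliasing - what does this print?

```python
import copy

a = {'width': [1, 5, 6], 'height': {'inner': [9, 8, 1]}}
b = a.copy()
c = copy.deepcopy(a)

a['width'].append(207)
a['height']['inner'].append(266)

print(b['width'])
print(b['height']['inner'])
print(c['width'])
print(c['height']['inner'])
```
[1, 5, 6, 207]
[9, 8, 1, 266]
[1, 5, 6]
[9, 8, 1]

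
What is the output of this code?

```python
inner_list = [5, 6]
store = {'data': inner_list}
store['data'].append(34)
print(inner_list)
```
[5, 6, 34]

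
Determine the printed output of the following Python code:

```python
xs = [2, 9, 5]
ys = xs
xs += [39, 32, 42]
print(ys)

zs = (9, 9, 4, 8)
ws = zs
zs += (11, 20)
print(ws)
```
[2, 9, 5, 39, 32, 42]
(9, 9, 4, 8)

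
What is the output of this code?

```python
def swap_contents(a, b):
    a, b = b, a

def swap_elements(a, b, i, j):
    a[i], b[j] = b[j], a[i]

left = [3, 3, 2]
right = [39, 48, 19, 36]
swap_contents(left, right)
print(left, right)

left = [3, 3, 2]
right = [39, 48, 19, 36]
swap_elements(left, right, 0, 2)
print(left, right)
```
[3, 3, 2] [39, 48, 19, 36]
[19, 3, 2] [39, 48, 3, 36]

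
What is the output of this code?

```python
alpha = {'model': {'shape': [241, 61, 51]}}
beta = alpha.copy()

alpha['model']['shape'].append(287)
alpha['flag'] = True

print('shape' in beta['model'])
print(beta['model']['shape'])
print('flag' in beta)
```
True
[241, 61, 51, 287]
False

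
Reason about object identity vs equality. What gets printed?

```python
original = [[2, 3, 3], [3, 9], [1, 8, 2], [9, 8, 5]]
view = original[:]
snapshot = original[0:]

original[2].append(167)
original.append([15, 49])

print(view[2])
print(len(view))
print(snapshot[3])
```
[1, 8, 2, 167]
4
[9, 8, 5]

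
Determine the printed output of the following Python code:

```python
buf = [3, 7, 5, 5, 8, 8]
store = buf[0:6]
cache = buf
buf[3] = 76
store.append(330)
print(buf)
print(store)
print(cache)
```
[3, 7, 5, 76, 8, 8]
[3, 7, 5, 5, 8, 8, 330]
[3, 7, 5, 76, 8, 8]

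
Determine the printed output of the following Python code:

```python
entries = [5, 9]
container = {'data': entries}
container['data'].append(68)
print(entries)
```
[5, 9, 68]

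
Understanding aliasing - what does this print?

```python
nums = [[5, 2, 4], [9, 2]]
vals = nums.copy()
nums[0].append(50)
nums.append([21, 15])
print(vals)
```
[[5, 2, 4, 50], [9, 2]]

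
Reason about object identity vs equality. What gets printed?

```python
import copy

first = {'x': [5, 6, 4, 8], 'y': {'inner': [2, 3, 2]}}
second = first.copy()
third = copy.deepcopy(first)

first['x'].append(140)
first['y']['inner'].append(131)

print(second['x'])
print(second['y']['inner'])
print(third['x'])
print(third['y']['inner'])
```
[5, 6, 4, 8, 140]
[2, 3, 2, 131]
[5, 6, 4, 8]
[2, 3, 2]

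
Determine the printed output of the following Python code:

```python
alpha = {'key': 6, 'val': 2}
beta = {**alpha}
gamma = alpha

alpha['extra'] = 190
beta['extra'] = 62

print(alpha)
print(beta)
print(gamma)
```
{'key': 6, 'val': 2, 'extra': 190}
{'key': 6, 'val': 2, 'extra': 62}
{'key': 6, 'val': 2, 'extra': 190}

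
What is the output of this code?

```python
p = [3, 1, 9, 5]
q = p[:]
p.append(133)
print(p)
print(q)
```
[3, 1, 9, 5, 133]
[3, 1, 9, 5]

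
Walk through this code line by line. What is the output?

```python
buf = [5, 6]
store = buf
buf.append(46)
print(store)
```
[5, 6, 46]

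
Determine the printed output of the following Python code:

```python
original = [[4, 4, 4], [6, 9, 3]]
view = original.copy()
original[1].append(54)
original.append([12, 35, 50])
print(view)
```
[[4, 4, 4], [6, 9, 3, 54]]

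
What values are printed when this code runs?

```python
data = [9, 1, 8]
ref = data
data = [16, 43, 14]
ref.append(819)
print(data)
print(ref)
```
[16, 43, 14]
[9, 1, 8, 819]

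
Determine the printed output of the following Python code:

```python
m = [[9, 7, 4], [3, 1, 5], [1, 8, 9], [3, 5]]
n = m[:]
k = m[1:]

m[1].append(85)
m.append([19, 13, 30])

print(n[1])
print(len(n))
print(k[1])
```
[3, 1, 5, 85]
4
[1, 8, 9]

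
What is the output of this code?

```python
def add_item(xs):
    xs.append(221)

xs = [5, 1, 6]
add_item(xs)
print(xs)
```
[5, 1, 6, 221]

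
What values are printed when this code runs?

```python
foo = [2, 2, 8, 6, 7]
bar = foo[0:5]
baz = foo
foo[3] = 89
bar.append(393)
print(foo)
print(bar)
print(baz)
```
[2, 2, 8, 89, 7]
[2, 2, 8, 6, 7, 393]
[2, 2, 8, 89, 7]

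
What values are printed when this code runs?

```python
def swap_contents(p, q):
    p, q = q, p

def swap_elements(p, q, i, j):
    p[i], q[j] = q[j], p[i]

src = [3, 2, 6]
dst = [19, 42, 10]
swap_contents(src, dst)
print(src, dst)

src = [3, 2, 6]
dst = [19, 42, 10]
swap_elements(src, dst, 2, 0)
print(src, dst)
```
[3, 2, 6] [19, 42, 10]
[3, 2, 19] [6, 42, 10]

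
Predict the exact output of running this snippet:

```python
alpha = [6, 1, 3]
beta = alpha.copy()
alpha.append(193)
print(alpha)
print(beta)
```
[6, 1, 3, 193]
[6, 1, 3]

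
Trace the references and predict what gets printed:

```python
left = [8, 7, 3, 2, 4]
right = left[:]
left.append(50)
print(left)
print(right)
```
[8, 7, 3, 2, 4, 50]
[8, 7, 3, 2, 4]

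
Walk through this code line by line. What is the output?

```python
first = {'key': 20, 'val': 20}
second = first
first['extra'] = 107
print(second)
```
{'key': 20, 'val': 20, 'extra': 107}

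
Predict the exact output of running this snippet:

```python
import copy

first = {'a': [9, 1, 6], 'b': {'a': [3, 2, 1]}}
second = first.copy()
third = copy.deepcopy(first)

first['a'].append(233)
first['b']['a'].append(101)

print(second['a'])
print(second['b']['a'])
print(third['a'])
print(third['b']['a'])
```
[9, 1, 6, 233]
[3, 2, 1, 101]
[9, 1, 6]
[3, 2, 1]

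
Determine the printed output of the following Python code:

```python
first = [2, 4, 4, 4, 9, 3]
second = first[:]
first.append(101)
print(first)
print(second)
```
[2, 4, 4, 4, 9, 3, 101]
[2, 4, 4, 4, 9, 3]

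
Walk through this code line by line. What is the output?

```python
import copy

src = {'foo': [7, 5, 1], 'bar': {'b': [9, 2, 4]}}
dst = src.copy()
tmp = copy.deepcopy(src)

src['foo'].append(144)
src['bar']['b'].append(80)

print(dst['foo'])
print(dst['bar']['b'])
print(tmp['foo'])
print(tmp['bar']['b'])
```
[7, 5, 1, 144]
[9, 2, 4, 80]
[7, 5, 1]
[9, 2, 4]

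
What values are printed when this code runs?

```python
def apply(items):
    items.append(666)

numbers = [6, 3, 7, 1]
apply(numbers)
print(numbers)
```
[6, 3, 7, 1, 666]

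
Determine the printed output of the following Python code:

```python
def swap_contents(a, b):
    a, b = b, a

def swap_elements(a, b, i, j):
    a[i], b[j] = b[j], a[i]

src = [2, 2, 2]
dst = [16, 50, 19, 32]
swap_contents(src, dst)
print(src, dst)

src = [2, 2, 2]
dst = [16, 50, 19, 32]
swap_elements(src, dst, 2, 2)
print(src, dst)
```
[2, 2, 2] [16, 50, 19, 32]
[2, 2, 19] [16, 50, 2, 32]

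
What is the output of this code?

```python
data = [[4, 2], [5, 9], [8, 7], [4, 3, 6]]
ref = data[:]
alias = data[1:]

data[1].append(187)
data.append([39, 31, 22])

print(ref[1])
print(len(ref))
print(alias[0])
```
[5, 9, 187]
4
[5, 9, 187]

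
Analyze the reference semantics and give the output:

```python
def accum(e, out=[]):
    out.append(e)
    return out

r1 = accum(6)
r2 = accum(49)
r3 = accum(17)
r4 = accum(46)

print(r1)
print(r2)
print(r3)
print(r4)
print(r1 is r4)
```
[6, 49, 17, 46]
[6, 49, 17, 46]
[6, 49, 17, 46]
[6, 49, 17, 46]
True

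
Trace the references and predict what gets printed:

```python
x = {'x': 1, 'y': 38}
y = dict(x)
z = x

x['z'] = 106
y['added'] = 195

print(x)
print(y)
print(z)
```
{'x': 1, 'y': 38, 'z': 106}
{'x': 1, 'y': 38, 'added': 195}
{'x': 1, 'y': 38, 'z': 106}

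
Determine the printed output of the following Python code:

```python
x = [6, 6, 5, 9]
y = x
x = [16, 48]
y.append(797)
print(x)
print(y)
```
[16, 48]
[6, 6, 5, 9, 797]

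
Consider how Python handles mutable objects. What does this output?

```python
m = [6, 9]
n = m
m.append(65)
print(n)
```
[6, 9, 65]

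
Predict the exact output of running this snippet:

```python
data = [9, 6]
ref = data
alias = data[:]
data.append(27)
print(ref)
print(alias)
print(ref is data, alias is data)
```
[9, 6, 27]
[9, 6]
True False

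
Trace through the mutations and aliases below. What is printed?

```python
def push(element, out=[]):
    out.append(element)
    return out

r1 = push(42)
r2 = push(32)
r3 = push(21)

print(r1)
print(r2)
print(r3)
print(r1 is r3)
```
[42, 32, 21]
[42, 32, 21]
[42, 32, 21]
True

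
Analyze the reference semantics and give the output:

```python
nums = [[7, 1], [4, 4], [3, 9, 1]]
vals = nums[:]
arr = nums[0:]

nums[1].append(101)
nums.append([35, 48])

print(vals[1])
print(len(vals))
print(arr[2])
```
[4, 4, 101]
3
[3, 9, 1]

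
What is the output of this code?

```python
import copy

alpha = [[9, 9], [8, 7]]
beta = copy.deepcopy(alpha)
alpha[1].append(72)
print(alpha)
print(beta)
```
[[9, 9], [8, 7, 72]]
[[9, 9], [8, 7]]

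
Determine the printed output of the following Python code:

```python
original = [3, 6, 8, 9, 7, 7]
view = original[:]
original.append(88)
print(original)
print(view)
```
[3, 6, 8, 9, 7, 7, 88]
[3, 6, 8, 9, 7, 7]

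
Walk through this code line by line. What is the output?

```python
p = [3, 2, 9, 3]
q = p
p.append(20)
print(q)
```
[3, 2, 9, 3, 20]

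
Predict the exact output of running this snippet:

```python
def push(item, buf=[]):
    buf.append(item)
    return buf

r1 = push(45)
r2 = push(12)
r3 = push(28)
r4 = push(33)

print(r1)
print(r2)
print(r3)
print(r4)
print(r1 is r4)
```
[45, 12, 28, 33]
[45, 12, 28, 33]
[45, 12, 28, 33]
[45, 12, 28, 33]
True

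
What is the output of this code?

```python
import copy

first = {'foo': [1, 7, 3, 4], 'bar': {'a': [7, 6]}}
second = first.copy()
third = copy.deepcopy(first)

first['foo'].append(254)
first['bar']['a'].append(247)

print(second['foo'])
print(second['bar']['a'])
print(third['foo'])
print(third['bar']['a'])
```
[1, 7, 3, 4, 254]
[7, 6, 247]
[1, 7, 3, 4]
[7, 6]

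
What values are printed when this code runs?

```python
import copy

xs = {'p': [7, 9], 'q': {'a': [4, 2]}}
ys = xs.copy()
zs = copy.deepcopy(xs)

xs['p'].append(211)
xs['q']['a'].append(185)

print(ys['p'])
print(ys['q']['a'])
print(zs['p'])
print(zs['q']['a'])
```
[7, 9, 211]
[4, 2, 185]
[7, 9]
[4, 2]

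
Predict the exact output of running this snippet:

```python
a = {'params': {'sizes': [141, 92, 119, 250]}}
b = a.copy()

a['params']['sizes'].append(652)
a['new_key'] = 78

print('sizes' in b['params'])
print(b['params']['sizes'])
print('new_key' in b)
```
True
[141, 92, 119, 250, 652]
False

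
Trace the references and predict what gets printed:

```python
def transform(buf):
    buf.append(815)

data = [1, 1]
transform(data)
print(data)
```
[1, 1, 815]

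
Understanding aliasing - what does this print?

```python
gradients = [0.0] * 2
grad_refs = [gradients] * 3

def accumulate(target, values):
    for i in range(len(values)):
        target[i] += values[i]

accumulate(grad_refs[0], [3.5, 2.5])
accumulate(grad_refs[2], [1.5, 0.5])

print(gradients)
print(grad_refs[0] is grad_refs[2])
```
[5.0, 3.0]
True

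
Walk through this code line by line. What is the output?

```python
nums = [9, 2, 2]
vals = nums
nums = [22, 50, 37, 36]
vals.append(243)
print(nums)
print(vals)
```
[22, 50, 37, 36]
[9, 2, 2, 243]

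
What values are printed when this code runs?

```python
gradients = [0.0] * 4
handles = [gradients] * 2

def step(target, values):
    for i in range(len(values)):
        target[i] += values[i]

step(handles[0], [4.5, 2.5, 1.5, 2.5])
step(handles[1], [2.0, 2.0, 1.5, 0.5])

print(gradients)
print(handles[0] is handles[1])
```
[6.5, 4.5, 3.0, 3.0]
True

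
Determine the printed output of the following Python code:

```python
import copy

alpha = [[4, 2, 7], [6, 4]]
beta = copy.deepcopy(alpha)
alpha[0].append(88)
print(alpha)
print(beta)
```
[[4, 2, 7, 88], [6, 4]]
[[4, 2, 7], [6, 4]]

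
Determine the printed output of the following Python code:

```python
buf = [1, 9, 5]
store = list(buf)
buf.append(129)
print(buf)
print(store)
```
[1, 9, 5, 129]
[1, 9, 5]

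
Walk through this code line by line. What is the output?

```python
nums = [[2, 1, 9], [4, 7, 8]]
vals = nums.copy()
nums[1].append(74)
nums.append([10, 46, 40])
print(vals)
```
[[2, 1, 9], [4, 7, 8, 74]]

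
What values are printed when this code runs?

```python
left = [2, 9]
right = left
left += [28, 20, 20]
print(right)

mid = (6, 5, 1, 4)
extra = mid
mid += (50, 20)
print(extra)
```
[2, 9, 28, 20, 20]
(6, 5, 1, 4)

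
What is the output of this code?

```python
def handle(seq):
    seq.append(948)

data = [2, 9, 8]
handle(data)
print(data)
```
[2, 9, 8, 948]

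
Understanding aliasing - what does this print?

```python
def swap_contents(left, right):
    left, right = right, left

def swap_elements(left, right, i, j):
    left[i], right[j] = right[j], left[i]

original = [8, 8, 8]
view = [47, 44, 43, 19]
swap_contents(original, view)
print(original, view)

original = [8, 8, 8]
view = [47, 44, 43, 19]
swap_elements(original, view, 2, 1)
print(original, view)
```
[8, 8, 8] [47, 44, 43, 19]
[8, 8, 44] [47, 8, 43, 19]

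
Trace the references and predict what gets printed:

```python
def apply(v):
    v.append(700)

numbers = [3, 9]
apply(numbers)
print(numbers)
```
[3, 9, 700]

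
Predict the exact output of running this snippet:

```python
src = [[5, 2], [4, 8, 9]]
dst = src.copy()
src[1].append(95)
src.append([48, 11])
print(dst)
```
[[5, 2], [4, 8, 9, 95]]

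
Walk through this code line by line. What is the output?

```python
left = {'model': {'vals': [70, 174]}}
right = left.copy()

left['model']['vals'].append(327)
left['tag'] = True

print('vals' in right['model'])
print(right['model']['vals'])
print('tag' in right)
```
True
[70, 174, 327]
False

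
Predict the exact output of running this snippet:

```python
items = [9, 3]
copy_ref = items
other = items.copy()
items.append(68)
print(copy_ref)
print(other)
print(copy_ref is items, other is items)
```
[9, 3, 68]
[9, 3]
True False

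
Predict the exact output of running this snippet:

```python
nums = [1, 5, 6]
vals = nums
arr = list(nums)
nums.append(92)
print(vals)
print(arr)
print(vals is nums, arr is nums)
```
[1, 5, 6, 92]
[1, 5, 6]
True False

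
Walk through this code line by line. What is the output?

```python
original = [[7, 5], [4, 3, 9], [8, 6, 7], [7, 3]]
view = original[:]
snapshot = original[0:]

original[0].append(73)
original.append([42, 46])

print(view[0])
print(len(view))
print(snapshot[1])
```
[7, 5, 73]
4
[4, 3, 9]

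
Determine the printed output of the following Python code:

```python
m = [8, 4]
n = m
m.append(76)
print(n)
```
[8, 4, 76]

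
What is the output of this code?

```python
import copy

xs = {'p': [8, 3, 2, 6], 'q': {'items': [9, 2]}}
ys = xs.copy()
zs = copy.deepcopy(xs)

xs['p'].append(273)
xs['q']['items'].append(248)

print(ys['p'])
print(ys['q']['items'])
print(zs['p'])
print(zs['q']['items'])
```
[8, 3, 2, 6, 273]
[9, 2, 248]
[8, 3, 2, 6]
[9, 2]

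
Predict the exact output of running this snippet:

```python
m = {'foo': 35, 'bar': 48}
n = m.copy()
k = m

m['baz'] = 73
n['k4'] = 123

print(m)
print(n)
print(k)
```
{'foo': 35, 'bar': 48, 'baz': 73}
{'foo': 35, 'bar': 48, 'k4': 123}
{'foo': 35, 'bar': 48, 'baz': 73}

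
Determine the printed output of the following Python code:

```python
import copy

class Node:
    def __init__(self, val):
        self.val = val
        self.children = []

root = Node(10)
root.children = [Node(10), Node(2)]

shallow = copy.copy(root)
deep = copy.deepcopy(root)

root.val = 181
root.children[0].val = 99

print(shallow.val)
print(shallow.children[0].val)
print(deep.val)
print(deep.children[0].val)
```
10
99
10
10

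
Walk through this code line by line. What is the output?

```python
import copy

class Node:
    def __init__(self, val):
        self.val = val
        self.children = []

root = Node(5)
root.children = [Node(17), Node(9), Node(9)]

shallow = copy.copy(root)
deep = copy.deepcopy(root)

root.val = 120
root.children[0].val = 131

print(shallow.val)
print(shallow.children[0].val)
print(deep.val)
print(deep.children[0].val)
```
5
131
5
17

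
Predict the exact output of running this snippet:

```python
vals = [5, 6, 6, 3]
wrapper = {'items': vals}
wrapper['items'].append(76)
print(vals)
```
[5, 6, 6, 3, 76]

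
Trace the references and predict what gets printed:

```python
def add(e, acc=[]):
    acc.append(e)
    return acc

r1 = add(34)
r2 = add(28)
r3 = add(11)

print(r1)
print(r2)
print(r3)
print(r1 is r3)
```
[34, 28, 11]
[34, 28, 11]
[34, 28, 11]
True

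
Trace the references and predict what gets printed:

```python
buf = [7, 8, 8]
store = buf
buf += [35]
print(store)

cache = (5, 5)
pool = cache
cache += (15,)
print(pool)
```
[7, 8, 8, 35]
(5, 5)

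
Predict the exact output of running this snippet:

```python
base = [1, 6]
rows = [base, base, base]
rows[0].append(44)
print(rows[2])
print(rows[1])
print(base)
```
[1, 6, 44]
[1, 6, 44]
[1, 6, 44]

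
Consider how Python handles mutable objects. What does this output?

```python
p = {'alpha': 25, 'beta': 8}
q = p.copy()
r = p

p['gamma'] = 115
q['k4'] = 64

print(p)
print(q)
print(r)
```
{'alpha': 25, 'beta': 8, 'gamma': 115}
{'alpha': 25, 'beta': 8, 'k4': 64}
{'alpha': 25, 'beta': 8, 'gamma': 115}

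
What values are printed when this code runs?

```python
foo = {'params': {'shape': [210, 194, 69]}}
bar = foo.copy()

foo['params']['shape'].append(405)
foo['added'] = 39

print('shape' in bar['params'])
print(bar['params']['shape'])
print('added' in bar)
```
True
[210, 194, 69, 405]
False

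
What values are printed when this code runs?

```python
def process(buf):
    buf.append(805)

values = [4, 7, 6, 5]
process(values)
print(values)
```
[4, 7, 6, 5, 805]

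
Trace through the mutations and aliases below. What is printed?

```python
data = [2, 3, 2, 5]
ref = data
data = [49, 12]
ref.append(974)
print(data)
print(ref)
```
[49, 12]
[2, 3, 2, 5, 974]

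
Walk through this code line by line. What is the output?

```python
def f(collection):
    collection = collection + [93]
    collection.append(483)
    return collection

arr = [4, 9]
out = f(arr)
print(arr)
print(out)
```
[4, 9]
[4, 9, 93, 483]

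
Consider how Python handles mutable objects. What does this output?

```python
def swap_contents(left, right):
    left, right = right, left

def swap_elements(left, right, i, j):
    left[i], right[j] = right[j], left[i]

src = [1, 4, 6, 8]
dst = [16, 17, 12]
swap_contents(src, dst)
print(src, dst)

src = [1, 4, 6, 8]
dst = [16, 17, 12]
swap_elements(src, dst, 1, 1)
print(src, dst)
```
[1, 4, 6, 8] [16, 17, 12]
[1, 17, 6, 8] [16, 4, 12]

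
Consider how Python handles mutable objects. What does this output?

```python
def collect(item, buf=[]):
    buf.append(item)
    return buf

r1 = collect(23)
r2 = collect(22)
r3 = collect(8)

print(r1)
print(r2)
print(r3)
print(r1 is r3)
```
[23, 22, 8]
[23, 22, 8]
[23, 22, 8]
True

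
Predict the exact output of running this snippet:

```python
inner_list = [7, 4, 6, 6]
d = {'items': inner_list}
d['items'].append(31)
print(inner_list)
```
[7, 4, 6, 6, 31]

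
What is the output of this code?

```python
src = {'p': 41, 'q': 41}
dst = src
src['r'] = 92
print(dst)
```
{'p': 41, 'q': 41, 'r': 92}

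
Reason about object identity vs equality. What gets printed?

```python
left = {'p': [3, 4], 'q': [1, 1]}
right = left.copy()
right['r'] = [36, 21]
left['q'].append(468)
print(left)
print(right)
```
{'p': [3, 4], 'q': [1, 1, 468]}
{'p': [3, 4], 'q': [1, 1, 468], 'r': [36, 21]}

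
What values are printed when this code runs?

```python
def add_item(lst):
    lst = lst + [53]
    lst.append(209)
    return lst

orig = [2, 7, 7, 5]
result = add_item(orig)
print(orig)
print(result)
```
[2, 7, 7, 5]
[2, 7, 7, 5, 53, 209]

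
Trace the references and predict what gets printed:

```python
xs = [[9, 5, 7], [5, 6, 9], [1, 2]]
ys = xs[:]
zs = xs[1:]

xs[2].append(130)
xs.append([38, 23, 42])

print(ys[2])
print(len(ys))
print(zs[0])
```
[1, 2, 130]
3
[5, 6, 9]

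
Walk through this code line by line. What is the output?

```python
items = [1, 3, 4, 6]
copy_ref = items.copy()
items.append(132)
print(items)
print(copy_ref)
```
[1, 3, 4, 6, 132]
[1, 3, 4, 6]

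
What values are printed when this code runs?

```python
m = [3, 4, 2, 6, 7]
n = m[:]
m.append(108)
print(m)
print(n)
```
[3, 4, 2, 6, 7, 108]
[3, 4, 2, 6, 7]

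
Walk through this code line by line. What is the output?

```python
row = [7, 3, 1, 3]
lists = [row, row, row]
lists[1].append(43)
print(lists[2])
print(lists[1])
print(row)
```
[7, 3, 1, 3, 43]
[7, 3, 1, 3, 43]
[7, 3, 1, 3, 43]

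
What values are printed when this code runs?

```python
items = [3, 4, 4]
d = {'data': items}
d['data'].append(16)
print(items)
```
[3, 4, 4, 16]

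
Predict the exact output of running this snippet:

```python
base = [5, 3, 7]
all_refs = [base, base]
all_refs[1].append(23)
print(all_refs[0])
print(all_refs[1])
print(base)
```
[5, 3, 7, 23]
[5, 3, 7, 23]
[5, 3, 7, 23]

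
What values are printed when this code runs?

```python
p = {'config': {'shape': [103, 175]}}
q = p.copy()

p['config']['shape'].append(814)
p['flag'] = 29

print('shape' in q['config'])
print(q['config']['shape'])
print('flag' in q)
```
True
[103, 175, 814]
False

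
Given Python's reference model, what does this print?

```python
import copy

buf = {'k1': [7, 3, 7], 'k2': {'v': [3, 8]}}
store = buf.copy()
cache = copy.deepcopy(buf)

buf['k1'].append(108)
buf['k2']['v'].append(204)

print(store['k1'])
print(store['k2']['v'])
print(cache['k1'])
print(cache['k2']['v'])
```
[7, 3, 7, 108]
[3, 8, 204]
[7, 3, 7]
[3, 8]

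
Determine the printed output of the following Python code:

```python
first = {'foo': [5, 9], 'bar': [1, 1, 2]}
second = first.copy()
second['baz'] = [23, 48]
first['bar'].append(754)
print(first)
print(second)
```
{'foo': [5, 9], 'bar': [1, 1, 2, 754]}
{'foo': [5, 9], 'bar': [1, 1, 2, 754], 'baz': [23, 48]}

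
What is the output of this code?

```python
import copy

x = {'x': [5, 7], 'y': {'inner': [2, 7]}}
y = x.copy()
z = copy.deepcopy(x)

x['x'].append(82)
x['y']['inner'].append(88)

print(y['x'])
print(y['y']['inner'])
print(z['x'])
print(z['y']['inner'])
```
[5, 7, 82]
[2, 7, 88]
[5, 7]
[2, 7]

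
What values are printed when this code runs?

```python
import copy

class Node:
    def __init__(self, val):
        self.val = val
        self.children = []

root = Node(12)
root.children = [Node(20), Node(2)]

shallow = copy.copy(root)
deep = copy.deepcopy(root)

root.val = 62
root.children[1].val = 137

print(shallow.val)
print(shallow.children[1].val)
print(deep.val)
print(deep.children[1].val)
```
12
137
12
2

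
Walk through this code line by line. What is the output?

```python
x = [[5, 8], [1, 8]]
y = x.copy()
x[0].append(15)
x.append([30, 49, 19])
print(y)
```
[[5, 8, 15], [1, 8]]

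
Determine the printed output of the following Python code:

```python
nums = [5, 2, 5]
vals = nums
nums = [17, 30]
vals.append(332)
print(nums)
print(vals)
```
[17, 30]
[5, 2, 5, 332]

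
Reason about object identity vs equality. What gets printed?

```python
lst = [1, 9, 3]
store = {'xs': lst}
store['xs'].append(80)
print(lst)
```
[1, 9, 3, 80]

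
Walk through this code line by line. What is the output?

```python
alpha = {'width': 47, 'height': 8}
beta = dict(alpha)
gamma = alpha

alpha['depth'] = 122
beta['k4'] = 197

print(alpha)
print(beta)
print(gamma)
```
{'width': 47, 'height': 8, 'depth': 122}
{'width': 47, 'height': 8, 'k4': 197}
{'width': 47, 'height': 8, 'depth': 122}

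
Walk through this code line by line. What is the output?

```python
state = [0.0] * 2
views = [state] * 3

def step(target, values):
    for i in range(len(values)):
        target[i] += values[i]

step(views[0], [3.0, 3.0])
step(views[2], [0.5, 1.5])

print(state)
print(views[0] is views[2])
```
[3.5, 4.5]
True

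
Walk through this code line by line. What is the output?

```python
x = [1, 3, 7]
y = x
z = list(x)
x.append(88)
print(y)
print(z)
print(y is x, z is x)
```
[1, 3, 7, 88]
[1, 3, 7]
True False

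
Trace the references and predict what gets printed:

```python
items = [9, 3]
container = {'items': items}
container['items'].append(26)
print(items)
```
[9, 3, 26]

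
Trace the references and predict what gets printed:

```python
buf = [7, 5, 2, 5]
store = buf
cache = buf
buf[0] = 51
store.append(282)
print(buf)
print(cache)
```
[51, 5, 2, 5, 282]
[51, 5, 2, 5, 282]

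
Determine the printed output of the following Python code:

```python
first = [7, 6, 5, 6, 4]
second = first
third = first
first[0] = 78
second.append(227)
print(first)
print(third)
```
[78, 6, 5, 6, 4, 227]
[78, 6, 5, 6, 4, 227]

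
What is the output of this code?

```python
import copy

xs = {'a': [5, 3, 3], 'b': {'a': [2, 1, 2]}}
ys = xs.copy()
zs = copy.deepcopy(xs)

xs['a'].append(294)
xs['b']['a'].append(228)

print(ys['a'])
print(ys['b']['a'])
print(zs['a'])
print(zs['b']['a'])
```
[5, 3, 3, 294]
[2, 1, 2, 228]
[5, 3, 3]
[2, 1, 2]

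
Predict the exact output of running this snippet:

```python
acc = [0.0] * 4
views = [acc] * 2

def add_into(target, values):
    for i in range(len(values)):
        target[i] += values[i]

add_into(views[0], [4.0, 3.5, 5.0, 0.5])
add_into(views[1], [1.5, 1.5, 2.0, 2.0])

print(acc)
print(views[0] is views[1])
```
[5.5, 5.0, 7.0, 2.5]
True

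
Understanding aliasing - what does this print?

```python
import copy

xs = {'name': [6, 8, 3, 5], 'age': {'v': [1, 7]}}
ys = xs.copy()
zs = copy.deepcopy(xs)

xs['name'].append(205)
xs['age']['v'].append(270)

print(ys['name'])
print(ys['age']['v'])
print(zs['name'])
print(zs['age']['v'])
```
[6, 8, 3, 5, 205]
[1, 7, 270]
[6, 8, 3, 5]
[1, 7]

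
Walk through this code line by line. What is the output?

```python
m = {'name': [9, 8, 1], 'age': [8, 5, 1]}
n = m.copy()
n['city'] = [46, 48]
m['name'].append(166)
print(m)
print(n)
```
{'name': [9, 8, 1, 166], 'age': [8, 5, 1]}
{'name': [9, 8, 1, 166], 'age': [8, 5, 1], 'city': [46, 48]}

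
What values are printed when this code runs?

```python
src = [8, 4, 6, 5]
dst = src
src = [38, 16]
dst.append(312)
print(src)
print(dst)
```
[38, 16]
[8, 4, 6, 5, 312]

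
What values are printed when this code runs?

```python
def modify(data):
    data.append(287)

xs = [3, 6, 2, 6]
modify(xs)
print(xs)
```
[3, 6, 2, 6, 287]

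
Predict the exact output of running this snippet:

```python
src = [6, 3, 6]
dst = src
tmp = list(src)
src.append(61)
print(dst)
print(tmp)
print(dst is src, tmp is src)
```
[6, 3, 6, 61]
[6, 3, 6]
True False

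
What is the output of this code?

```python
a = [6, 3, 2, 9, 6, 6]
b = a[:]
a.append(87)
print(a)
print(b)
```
[6, 3, 2, 9, 6, 6, 87]
[6, 3, 2, 9, 6, 6]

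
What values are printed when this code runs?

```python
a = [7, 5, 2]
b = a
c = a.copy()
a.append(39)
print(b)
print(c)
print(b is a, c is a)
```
[7, 5, 2, 39]
[7, 5, 2]
True False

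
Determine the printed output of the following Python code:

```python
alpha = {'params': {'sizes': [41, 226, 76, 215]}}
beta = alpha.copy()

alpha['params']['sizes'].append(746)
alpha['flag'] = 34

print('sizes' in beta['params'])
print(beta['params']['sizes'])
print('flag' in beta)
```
True
[41, 226, 76, 215, 746]
False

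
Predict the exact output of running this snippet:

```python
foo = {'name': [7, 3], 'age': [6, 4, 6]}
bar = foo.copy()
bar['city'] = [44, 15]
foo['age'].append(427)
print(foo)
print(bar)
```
{'name': [7, 3], 'age': [6, 4, 6, 427]}
{'name': [7, 3], 'age': [6, 4, 6, 427], 'city': [44, 15]}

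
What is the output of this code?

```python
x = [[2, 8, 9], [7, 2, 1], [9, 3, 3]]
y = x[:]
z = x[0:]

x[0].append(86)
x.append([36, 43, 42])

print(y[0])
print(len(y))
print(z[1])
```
[2, 8, 9, 86]
3
[7, 2, 1]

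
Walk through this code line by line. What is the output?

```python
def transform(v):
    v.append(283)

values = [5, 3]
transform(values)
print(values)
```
[5, 3, 283]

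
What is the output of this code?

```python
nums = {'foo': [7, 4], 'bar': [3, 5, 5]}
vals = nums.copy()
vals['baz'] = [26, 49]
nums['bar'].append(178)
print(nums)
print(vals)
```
{'foo': [7, 4], 'bar': [3, 5, 5, 178]}
{'foo': [7, 4], 'bar': [3, 5, 5, 178], 'baz': [26, 49]}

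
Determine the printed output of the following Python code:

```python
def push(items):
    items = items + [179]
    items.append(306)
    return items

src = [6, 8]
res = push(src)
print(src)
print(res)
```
[6, 8]
[6, 8, 179, 306]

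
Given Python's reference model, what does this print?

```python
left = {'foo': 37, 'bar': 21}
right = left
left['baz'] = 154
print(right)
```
{'foo': 37, 'bar': 21, 'baz': 154}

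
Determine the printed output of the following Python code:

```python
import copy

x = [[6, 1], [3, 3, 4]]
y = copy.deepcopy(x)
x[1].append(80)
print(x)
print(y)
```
[[6, 1], [3, 3, 4, 80]]
[[6, 1], [3, 3, 4]]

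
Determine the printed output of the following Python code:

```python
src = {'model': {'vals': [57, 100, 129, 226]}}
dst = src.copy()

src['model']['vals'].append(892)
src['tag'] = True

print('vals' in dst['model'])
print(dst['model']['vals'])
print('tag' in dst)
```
True
[57, 100, 129, 226, 892]
False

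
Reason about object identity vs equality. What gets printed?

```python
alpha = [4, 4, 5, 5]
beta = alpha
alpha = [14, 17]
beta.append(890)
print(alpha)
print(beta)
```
[14, 17]
[4, 4, 5, 5, 890]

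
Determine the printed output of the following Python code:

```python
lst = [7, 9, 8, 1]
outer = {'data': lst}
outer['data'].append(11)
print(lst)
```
[7, 9, 8, 1, 11]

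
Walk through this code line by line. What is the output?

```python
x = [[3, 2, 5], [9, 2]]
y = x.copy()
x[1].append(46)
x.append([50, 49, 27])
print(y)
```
[[3, 2, 5], [9, 2, 46]]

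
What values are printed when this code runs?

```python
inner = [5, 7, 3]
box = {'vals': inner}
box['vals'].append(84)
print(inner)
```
[5, 7, 3, 84]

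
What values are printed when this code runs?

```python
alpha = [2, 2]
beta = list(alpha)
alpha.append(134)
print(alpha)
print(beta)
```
[2, 2, 134]
[2, 2]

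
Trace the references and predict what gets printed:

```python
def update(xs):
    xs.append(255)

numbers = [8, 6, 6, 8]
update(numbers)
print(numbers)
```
[8, 6, 6, 8, 255]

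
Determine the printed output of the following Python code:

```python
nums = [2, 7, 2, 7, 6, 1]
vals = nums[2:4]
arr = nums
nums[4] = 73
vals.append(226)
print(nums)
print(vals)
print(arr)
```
[2, 7, 2, 7, 73, 1]
[2, 7, 226]
[2, 7, 2, 7, 73, 1]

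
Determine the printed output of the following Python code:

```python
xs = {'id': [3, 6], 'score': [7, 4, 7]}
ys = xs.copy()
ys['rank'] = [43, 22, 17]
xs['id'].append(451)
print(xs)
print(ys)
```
{'id': [3, 6, 451], 'score': [7, 4, 7]}
{'id': [3, 6, 451], 'score': [7, 4, 7], 'rank': [43, 22, 17]}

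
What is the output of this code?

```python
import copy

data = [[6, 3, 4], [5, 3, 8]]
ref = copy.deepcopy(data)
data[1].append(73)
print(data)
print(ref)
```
[[6, 3, 4], [5, 3, 8, 73]]
[[6, 3, 4], [5, 3, 8]]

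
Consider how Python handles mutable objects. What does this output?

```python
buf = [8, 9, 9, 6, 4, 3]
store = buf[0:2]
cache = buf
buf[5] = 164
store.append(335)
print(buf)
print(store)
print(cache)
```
[8, 9, 9, 6, 4, 164]
[8, 9, 335]
[8, 9, 9, 6, 4, 164]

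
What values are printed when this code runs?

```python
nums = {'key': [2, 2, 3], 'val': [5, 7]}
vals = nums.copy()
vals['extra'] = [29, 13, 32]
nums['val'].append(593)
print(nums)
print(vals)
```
{'key': [2, 2, 3], 'val': [5, 7, 593]}
{'key': [2, 2, 3], 'val': [5, 7, 593], 'extra': [29, 13, 32]}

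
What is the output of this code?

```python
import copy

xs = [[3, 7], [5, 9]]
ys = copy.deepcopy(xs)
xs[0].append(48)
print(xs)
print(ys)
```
[[3, 7, 48], [5, 9]]
[[3, 7], [5, 9]]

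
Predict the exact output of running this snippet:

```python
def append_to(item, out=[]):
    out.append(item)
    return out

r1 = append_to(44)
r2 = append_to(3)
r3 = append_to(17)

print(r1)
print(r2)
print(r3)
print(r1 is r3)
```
[44, 3, 17]
[44, 3, 17]
[44, 3, 17]
True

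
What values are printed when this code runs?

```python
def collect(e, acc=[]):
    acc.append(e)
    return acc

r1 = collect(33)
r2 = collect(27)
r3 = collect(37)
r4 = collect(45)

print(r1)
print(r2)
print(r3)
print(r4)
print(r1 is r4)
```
[33, 27, 37, 45]
[33, 27, 37, 45]
[33, 27, 37, 45]
[33, 27, 37, 45]
True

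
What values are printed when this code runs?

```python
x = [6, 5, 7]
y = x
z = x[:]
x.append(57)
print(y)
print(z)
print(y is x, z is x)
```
[6, 5, 7, 57]
[6, 5, 7]
True False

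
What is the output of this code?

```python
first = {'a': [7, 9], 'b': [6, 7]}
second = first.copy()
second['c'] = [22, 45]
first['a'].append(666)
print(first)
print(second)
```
{'a': [7, 9, 666], 'b': [6, 7]}
{'a': [7, 9, 666], 'b': [6, 7], 'c': [22, 45]}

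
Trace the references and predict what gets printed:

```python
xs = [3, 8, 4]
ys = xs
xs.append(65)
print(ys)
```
[3, 8, 4, 65]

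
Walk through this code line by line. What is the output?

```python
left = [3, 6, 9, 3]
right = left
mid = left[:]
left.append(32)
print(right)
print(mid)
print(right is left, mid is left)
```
[3, 6, 9, 3, 32]
[3, 6, 9, 3]
True False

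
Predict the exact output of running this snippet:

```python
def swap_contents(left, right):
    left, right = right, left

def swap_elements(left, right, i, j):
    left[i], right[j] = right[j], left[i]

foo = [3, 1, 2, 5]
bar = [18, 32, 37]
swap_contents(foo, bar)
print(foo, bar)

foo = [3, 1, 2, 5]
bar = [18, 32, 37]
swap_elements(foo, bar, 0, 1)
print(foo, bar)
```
[3, 1, 2, 5] [18, 32, 37]
[32, 1, 2, 5] [18, 3, 37]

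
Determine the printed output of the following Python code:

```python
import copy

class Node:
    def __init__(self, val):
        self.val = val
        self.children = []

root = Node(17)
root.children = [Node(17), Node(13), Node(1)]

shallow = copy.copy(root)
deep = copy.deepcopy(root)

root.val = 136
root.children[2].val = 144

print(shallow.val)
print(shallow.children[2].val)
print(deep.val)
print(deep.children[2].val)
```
17
144
17
1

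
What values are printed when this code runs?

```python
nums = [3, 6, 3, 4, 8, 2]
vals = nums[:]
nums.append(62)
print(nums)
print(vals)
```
[3, 6, 3, 4, 8, 2, 62]
[3, 6, 3, 4, 8, 2]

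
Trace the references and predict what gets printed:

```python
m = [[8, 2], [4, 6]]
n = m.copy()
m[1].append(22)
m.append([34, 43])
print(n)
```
[[8, 2], [4, 6, 22]]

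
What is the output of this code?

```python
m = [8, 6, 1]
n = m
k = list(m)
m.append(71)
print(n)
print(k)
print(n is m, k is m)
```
[8, 6, 1, 71]
[8, 6, 1]
True False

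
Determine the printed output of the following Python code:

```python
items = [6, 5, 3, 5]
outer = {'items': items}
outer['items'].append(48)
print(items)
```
[6, 5, 3, 5, 48]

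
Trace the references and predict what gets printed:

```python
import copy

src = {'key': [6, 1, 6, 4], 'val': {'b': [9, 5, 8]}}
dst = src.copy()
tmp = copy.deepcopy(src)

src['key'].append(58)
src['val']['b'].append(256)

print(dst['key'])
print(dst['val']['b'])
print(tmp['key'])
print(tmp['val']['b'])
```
[6, 1, 6, 4, 58]
[9, 5, 8, 256]
[6, 1, 6, 4]
[9, 5, 8]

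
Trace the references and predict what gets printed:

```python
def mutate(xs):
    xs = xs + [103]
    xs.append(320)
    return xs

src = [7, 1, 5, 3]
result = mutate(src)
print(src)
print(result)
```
[7, 1, 5, 3]
[7, 1, 5, 3, 103, 320]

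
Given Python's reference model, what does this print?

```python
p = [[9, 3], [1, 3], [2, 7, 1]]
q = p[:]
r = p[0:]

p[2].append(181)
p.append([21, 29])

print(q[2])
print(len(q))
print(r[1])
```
[2, 7, 1, 181]
3
[1, 3]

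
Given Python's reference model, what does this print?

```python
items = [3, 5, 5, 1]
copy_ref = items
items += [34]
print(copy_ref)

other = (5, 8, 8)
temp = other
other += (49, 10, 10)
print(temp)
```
[3, 5, 5, 1, 34]
(5, 8, 8)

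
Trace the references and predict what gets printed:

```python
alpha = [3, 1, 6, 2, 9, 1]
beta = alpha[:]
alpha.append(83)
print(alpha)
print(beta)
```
[3, 1, 6, 2, 9, 1, 83]
[3, 1, 6, 2, 9, 1]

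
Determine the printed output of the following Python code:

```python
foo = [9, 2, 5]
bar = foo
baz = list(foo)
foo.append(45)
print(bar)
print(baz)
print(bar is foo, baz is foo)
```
[9, 2, 5, 45]
[9, 2, 5]
True False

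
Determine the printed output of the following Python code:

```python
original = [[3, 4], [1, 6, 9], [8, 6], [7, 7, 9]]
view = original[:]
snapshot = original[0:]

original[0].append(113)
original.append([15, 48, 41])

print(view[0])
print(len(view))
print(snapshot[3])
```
[3, 4, 113]
4
[7, 7, 9]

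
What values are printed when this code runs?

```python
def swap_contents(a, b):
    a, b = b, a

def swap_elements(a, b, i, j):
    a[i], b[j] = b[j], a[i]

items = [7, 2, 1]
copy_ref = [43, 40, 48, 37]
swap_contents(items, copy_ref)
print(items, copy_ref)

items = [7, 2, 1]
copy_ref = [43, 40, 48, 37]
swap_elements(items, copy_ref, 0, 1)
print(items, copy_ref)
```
[7, 2, 1] [43, 40, 48, 37]
[40, 2, 1] [43, 7, 48, 37]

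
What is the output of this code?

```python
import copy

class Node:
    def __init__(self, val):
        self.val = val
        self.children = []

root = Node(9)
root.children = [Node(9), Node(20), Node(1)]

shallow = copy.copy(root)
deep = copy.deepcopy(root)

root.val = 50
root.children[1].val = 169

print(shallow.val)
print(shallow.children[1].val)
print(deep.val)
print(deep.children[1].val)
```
9
169
9
20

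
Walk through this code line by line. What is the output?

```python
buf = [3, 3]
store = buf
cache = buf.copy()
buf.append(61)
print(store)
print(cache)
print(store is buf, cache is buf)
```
[3, 3, 61]
[3, 3]
True False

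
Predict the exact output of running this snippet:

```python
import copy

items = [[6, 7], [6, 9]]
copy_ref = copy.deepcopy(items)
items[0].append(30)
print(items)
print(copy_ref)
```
[[6, 7, 30], [6, 9]]
[[6, 7], [6, 9]]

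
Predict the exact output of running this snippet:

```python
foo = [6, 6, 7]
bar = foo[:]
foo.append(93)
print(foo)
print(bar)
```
[6, 6, 7, 93]
[6, 6, 7]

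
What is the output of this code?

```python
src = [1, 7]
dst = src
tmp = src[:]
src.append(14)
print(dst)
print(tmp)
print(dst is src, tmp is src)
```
[1, 7, 14]
[1, 7]
True False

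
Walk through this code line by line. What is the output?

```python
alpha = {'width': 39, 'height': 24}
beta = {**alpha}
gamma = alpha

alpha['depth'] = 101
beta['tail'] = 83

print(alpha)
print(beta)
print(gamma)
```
{'width': 39, 'height': 24, 'depth': 101}
{'width': 39, 'height': 24, 'tail': 83}
{'width': 39, 'height': 24, 'depth': 101}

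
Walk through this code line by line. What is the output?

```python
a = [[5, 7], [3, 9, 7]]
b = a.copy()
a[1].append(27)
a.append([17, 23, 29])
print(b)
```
[[5, 7], [3, 9, 7, 27]]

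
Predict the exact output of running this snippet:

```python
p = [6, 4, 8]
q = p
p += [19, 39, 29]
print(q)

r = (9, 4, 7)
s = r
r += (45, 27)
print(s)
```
[6, 4, 8, 19, 39, 29]
(9, 4, 7)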